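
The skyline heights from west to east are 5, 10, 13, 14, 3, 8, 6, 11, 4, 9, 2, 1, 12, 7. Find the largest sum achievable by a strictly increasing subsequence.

42

Let S[i] be the best sum of a strictly increasing subsequence ending at i:
i:      1  2  3  4  5  6  7  8  9 10 11 12 13 14
a[i]:   5 10 13 14  3  8  6 11  4  9  2  1 12  7
S:      5 15 28 42  3 13 11 26  7 22  2  1 38 18
Maximum is 42 (e.g. 5 + 10 + 13 + 14).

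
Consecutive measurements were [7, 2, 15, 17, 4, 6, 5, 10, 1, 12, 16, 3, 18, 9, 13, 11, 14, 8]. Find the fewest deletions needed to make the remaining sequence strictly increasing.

Fewest deletions = n − (longest strictly increasing subsequence).
i:      1  2  3  4  5  6  7  8  9 10 11 12 13 14 15 16 17 18
a[i]:   7  2 15 17  4  6  5 10  1 12 16  3 18  9 13 11 14  8
dp:     1  1  2  3  2  3  3  4  1  5  6  2  7  4  6  5  7  4
max dp = 7, so deletions = 18 − 7 = 11.

11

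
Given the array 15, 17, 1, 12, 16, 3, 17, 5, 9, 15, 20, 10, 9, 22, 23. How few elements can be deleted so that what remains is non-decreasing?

7

Fewest deletions = n − (longest non-decreasing subsequence).
Patience tails:
15 → extends → [15]
17 → extends → [15, 17]
1 → replaces 15 → [1, 17]
12 → replaces 17 → [1, 12]
16 → extends → [1, 12, 16]
3 → replaces 12 → [1, 3, 16]
17 → extends → [1, 3, 16, 17]
5 → replaces 16 → [1, 3, 5, 17]
9 → replaces 17 → [1, 3, 5, 9]
15 → extends → [1, 3, 5, 9, 15]
20 → extends → [1, 3, 5, 9, 15, 20]
10 → replaces 15 → [1, 3, 5, 9, 10, 20]
9 → replaces 10 → [1, 3, 5, 9, 9, 20]
22 → extends → [1, 3, 5, 9, 9, 20, 22]
23 → extends → [1, 3, 5, 9, 9, 20, 22, 23]
Longest non-decreasing subsequence has length 8, so deletions = 15 − 8 = 7.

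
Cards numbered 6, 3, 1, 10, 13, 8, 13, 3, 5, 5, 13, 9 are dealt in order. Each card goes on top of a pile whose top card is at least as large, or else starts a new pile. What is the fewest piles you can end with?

4

Place each on the leftmost legal pile:
6 → new pile 1 (tops now [6])
3 → pile 1 (tops now [3])
1 → pile 1 (tops now [1])
10 → new pile 2 (tops now [1, 10])
13 → new pile 3 (tops now [1, 10, 13])
8 → pile 2 (tops now [1, 8, 13])
13 → pile 3 (tops now [1, 8, 13])
3 → pile 2 (tops now [1, 3, 13])
5 → pile 3 (tops now [1, 3, 5])
5 → pile 3 (tops now [1, 3, 5])
13 → new pile 4 (tops now [1, 3, 5, 13])
9 → pile 4 (tops now [1, 3, 5, 9])
Four piles.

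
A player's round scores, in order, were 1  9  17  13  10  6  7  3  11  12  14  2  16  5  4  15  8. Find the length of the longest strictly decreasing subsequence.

6

Let dp[i] be the longest strictly decreasing subsequence ending at i:
i:      1  2  3  4  5  6  7  8  9 10 11 12 13 14 15 16 17
a[i]:   1  9 17 13 10  6  7  3 11 12 14  2 16  5  4 15  8
dp:     1  1  1  2  3  4  4  5  3  3  2  6  2  5  6  3  4
Maximum is 6.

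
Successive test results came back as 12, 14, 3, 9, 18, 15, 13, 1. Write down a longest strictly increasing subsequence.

12, 14, 18

Patience tails give the LIS length; then backtrack through the dp parents:
12 → extends → [12]
14 → extends → [12, 14]
3 → replaces 12 → [3, 14]
9 → replaces 14 → [3, 9]
18 → extends → [3, 9, 18]
15 → replaces 18 → [3, 9, 15]
13 → replaces 15 → [3, 9, 13]
1 → replaces 3 → [1, 9, 13]
Length 3; one witness is 12, 14, 18.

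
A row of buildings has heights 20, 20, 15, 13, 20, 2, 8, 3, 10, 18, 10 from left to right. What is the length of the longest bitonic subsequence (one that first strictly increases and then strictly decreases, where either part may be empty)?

5

inc[i] = longest strictly increasing subsequence ending at i; dec[i] = longest strictly decreasing subsequence starting at i:
i:      1  2  3  4  5  6  7  8  9 10 11
a[i]:  20 20 15 13 20  2  8  3 10 18 10
inc:    1  1  1  1  2  1  2  2  3  4  3
dec:    5  5  4  3  3  1  2  1  1  2  1
Best peak at i=1 (value 20): inc=1, dec=5, length 1+5−1 = 5.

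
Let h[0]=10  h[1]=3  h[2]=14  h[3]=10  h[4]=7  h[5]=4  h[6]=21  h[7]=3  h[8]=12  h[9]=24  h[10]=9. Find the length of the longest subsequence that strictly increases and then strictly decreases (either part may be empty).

inc[i] = longest strictly increasing subsequence ending at i; dec[i] = longest strictly decreasing subsequence starting at i:
i:      0  1  2  3  4  5  6  7  8  9 10
h[i]:  10  3 14 10  7  4 21  3 12 24  9
inc:    1  1  2  2  2  2  3  1  3  4  3
dec:    4  1  5  4  3  2  3  1  2  2  1
Best peak at i=2 (value 14): inc=2, dec=5, length 2+5−1 = 6.

6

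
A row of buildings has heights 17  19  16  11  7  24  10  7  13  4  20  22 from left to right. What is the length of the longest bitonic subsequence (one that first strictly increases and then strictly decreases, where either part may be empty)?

inc[i] = longest strictly increasing subsequence ending at i; dec[i] = longest strictly decreasing subsequence starting at i:
i:      1  2  3  4  5  6  7  8  9 10 11 12
a[i]:  17 19 16 11  7 24 10  7 13  4 20 22
inc:    1  2  1  1  1  3  2  1  3  1  4  5
dec:    6  6  5  4  2  4  3  2  2  1  1  1
Best peak at i=2 (value 19): inc=2, dec=6, length 2+6−1 = 7.

7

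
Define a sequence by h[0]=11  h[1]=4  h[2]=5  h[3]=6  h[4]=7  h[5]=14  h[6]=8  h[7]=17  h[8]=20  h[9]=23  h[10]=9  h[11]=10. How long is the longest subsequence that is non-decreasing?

8

Track the smallest tail for each achievable length (allowing ties):
11 → extends → [11]
4 → replaces 11 → [4]
5 → extends → [4, 5]
6 → extends → [4, 5, 6]
7 → extends → [4, 5, 6, 7]
14 → extends → [4, 5, 6, 7, 14]
8 → replaces 14 → [4, 5, 6, 7, 8]
17 → extends → [4, 5, 6, 7, 8, 17]
20 → extends → [4, 5, 6, 7, 8, 17, 20]
23 → extends → [4, 5, 6, 7, 8, 17, 20, 23]
9 → replaces 17 → [4, 5, 6, 7, 8, 9, 20, 23]
10 → replaces 20 → [4, 5, 6, 7, 8, 9, 10, 23]
Eight tails, so the longest non-decreasing subsequence has length 8 (e.g. 4, 5, 6, 7, 14, 17, 20, 23).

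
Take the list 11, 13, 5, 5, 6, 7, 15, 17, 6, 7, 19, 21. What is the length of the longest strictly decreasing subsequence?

3

Negate each value so 'decreasing' becomes 'increasing', then run patience tails on the negated sequence:
-11 → extends → [-11]
-13 → replaces -11 → [-13]
-5 → extends → [-13, -5]
-5 → already a tail → [-13, -5]
-6 → replaces -5 → [-13, -6]
-7 → replaces -6 → [-13, -7]
-15 → replaces -13 → [-15, -7]
-17 → replaces -15 → [-17, -7]
-6 → extends → [-17, -7, -6]
-7 → already a tail → [-17, -7, -6]
-19 → replaces -17 → [-19, -7, -6]
-21 → replaces -19 → [-21, -7, -6]
Three tails, so the longest strictly decreasing subsequence of the original has length 3.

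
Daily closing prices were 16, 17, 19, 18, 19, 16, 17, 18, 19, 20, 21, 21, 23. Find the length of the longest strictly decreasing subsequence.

Negate each value so 'decreasing' becomes 'increasing', then run patience tails on the negated sequence:
-16 → extends → [-16]
-17 → replaces -16 → [-17]
-19 → replaces -17 → [-19]
-18 → extends → [-19, -18]
-19 → already a tail → [-19, -18]
-16 → extends → [-19, -18, -16]
-17 → replaces -16 → [-19, -18, -17]
-18 → already a tail → [-19, -18, -17]
-19 → already a tail → [-19, -18, -17]
-20 → replaces -19 → [-20, -18, -17]
-21 → replaces -20 → [-21, -18, -17]
-21 → already a tail → [-21, -18, -17]
-23 → replaces -21 → [-23, -18, -17]
Three tails, so the longest strictly decreasing subsequence of the original has length 3.

3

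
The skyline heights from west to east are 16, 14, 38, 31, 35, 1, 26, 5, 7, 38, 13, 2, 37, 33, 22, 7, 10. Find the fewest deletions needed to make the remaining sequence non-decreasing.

Fewest deletions = n − (longest non-decreasing subsequence).
Patience tails:
16 → extends → [16]
14 → replaces 16 → [14]
38 → extends → [14, 38]
31 → replaces 38 → [14, 31]
35 → extends → [14, 31, 35]
1 → replaces 14 → [1, 31, 35]
26 → replaces 31 → [1, 26, 35]
5 → replaces 26 → [1, 5, 35]
7 → replaces 35 → [1, 5, 7]
38 → extends → [1, 5, 7, 38]
13 → replaces 38 → [1, 5, 7, 13]
2 → replaces 5 → [1, 2, 7, 13]
37 → extends → [1, 2, 7, 13, 37]
33 → replaces 37 → [1, 2, 7, 13, 33]
22 → replaces 33 → [1, 2, 7, 13, 22]
7 → replaces 13 → [1, 2, 7, 7, 22]
10 → replaces 22 → [1, 2, 7, 7, 10]
Longest non-decreasing subsequence has length 5, so deletions = 17 − 5 = 12.

12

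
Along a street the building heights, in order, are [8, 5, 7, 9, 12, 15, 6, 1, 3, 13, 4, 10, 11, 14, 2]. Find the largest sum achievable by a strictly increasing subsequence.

60

Let S[i] be the best sum of a strictly increasing subsequence ending at i:
i:      1  2  3  4  5  6  7  8  9 10 11 12 13 14 15
a[i]:   8  5  7  9 12 15  6  1  3 13  4 10 11 14  2
S:      8  5 12 21 33 48 11  1  4 46  8 31 42 60  3
Maximum is 60 (e.g. 5 + 7 + 9 + 12 + 13 + 14).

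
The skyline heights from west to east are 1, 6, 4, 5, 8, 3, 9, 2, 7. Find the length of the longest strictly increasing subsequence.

5

Let dp[i] be the length of the longest such subsequence ending at index i:
i:     1 2 3 4 5 6 7 8 9
a[i]:  1 6 4 5 8 3 9 2 7
dp:    1 2 2 3 4 2 5 2 4
Maximum dp value is 5.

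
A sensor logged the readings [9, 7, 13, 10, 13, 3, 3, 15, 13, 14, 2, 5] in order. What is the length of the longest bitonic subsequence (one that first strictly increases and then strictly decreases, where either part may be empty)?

6

inc[i] = longest strictly increasing subsequence ending at i; dec[i] = longest strictly decreasing subsequence starting at i:
i:      1  2  3  4  5  6  7  8  9 10 11 12
a[i]:   9  7 13 10 13  3  3 15 13 14  2  5
inc:    1  1  2  2  3  1  1  4  3  4  1  2
dec:    4  3  4  3  3  2  2  3  2  2  1  1
Best peak at i=8 (value 15): inc=4, dec=3, length 4+3−1 = 6.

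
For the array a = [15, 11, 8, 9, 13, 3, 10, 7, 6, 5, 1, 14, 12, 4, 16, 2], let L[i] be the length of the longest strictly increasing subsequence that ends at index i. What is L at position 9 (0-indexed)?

2

dp[i] = 1 + max{dp[j] : j<i, a[j]<a[i]} (or 1 if no such j):
i:      0  1  2  3  4  5  6  7  8  9 10 11 12 13 14 15
a[i]:  15 11  8  9 13  3 10  7  6  5  1 14 12  4 16  2
dp:     1  1  1  2  3  1  3  2  2  2  1  4  4  2  5  2
At index 9 the value is 2.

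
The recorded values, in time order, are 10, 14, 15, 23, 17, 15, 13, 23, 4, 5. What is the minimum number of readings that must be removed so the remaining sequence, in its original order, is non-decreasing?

Fewest deletions = n − (longest non-decreasing subsequence).
Patience tails:
10 → extends → [10]
14 → extends → [10, 14]
15 → extends → [10, 14, 15]
23 → extends → [10, 14, 15, 23]
17 → replaces 23 → [10, 14, 15, 17]
15 → replaces 17 → [10, 14, 15, 15]
13 → replaces 14 → [10, 13, 15, 15]
23 → extends → [10, 13, 15, 15, 23]
4 → replaces 10 → [4, 13, 15, 15, 23]
5 → replaces 13 → [4, 5, 15, 15, 23]
Longest non-decreasing subsequence has length 5, so deletions = 10 − 5 = 5.

5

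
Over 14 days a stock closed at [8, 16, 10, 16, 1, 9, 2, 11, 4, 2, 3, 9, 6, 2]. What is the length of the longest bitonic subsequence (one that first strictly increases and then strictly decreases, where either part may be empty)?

7

inc[i] = longest strictly increasing subsequence ending at i; dec[i] = longest strictly decreasing subsequence starting at i:
i:      1  2  3  4  5  6  7  8  9 10 11 12 13 14
a[i]:   8 16 10 16  1  9  2 11  4  2  3  9  6  2
inc:    1  2  2  3  1  2  2  3  3  2  3  4  4  2
dec:    4  6  5  5  1  4  1  4  3  1  2  3  2  1
Best peak at i=2 (value 16): inc=2, dec=6, length 2+6−1 = 7.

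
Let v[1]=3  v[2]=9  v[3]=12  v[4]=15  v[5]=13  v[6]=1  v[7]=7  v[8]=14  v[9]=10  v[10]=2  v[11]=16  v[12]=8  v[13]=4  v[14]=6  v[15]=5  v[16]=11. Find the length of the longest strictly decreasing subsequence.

Let dp[i] be the longest strictly decreasing subsequence ending at i:
i:      1  2  3  4  5  6  7  8  9 10 11 12 13 14 15 16
v[i]:   3  9 12 15 13  1  7 14 10  2 16  8  4  6  5 11
dp:     1  1  1  1  2  3  3  2  3  4  1  4  5  5  6  3
Maximum is 6.

6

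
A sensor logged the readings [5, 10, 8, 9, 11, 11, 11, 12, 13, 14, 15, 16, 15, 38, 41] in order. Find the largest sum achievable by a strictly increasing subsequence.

182

Let S[i] be the best sum of a strictly increasing subsequence ending at i:
i:       1   2   3   4   5   6   7   8   9  10  11  12  13  14  15
a[i]:    5  10   8   9  11  11  11  12  13  14  15  16  15  38  41
S:       5  15  13  22  33  33  33  45  58  72  87 103  87 141 182
Maximum is 182 (e.g. 5 + 8 + 9 + 11 + 12 + 13 + 14 + 15 + 16 + 38 + 41).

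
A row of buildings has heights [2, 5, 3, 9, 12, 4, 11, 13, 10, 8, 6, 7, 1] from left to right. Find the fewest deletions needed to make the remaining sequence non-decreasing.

8

Fewest deletions = n − (longest non-decreasing subsequence).
i:      1  2  3  4  5  6  7  8  9 10 11 12 13
a[i]:   2  5  3  9 12  4 11 13 10  8  6  7  1
dp:     1  2  2  3  4  3  4  5  4  4  4  5  1
max dp = 5, so deletions = 13 − 5 = 8.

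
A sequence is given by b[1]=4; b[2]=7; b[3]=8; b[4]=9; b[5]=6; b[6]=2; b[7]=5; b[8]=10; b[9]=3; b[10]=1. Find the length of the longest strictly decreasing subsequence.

Let dp[i] be the longest strictly decreasing subsequence ending at i:
i:      1  2  3  4  5  6  7  8  9 10
b[i]:   4  7  8  9  6  2  5 10  3  1
dp:     1  1  1  1  2  3  3  1  4  5
Maximum is 5.

5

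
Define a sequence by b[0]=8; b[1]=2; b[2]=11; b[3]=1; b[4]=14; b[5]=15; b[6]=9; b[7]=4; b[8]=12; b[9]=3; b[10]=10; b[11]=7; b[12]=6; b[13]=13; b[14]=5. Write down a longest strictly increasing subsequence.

Patience tails give the LIS length; then backtrack through the dp parents:
8 → extends → [8]
2 → replaces 8 → [2]
11 → extends → [2, 11]
1 → replaces 2 → [1, 11]
14 → extends → [1, 11, 14]
15 → extends → [1, 11, 14, 15]
9 → replaces 11 → [1, 9, 14, 15]
4 → replaces 9 → [1, 4, 14, 15]
12 → replaces 14 → [1, 4, 12, 15]
3 → replaces 4 → [1, 3, 12, 15]
10 → replaces 12 → [1, 3, 10, 15]
7 → replaces 10 → [1, 3, 7, 15]
6 → replaces 7 → [1, 3, 6, 15]
13 → replaces 15 → [1, 3, 6, 13]
5 → replaces 6 → [1, 3, 5, 13]
Length 4; one witness is 8, 11, 14, 15.

8, 11, 14, 15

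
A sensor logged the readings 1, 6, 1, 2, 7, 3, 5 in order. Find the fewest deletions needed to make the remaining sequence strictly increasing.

3

Fewest deletions = n − (longest strictly increasing subsequence).
i:     1 2 3 4 5 6 7
a[i]:  1 6 1 2 7 3 5
dp:    1 2 1 2 3 3 4
max dp = 4, so deletions = 7 − 4 = 3.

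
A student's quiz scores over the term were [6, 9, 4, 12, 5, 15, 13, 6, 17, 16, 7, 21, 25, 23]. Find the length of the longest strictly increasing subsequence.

7

Track the smallest tail for each achievable length (strict):
6 → extends → [6]
9 → extends → [6, 9]
4 → replaces 6 → [4, 9]
12 → extends → [4, 9, 12]
5 → replaces 9 → [4, 5, 12]
15 → extends → [4, 5, 12, 15]
13 → replaces 15 → [4, 5, 12, 13]
6 → replaces 12 → [4, 5, 6, 13]
17 → extends → [4, 5, 6, 13, 17]
16 → replaces 17 → [4, 5, 6, 13, 16]
7 → replaces 13 → [4, 5, 6, 7, 16]
21 → extends → [4, 5, 6, 7, 16, 21]
25 → extends → [4, 5, 6, 7, 16, 21, 25]
23 → replaces 25 → [4, 5, 6, 7, 16, 21, 23]
Seven tails, so the longest strictly increasing subsequence has length 7 (e.g. 6, 9, 12, 15, 17, 21, 25).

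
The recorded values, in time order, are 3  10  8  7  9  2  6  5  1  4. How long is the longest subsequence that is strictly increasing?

Let dp[i] be the length of the longest such subsequence ending at index i:
i:      1  2  3  4  5  6  7  8  9 10
a[i]:   3 10  8  7  9  2  6  5  1  4
dp:     1  2  2  2  3  1  2  2  1  2
Maximum dp value is 3.

3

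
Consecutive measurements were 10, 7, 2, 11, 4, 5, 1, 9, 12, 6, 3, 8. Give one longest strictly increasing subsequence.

Patience tails give the LIS length; then backtrack through the dp parents:
10 → extends → [10]
7 → replaces 10 → [7]
2 → replaces 7 → [2]
11 → extends → [2, 11]
4 → replaces 11 → [2, 4]
5 → extends → [2, 4, 5]
1 → replaces 2 → [1, 4, 5]
9 → extends → [1, 4, 5, 9]
12 → extends → [1, 4, 5, 9, 12]
6 → replaces 9 → [1, 4, 5, 6, 12]
3 → replaces 4 → [1, 3, 5, 6, 12]
8 → replaces 12 → [1, 3, 5, 6, 8]
Length 5; one witness is 2, 4, 5, 9, 12.

2, 4, 5, 9, 12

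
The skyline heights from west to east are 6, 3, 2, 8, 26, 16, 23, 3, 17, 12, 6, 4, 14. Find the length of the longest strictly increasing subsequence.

4

Let dp[i] be the length of the longest such subsequence ending at index i:
i:      1  2  3  4  5  6  7  8  9 10 11 12 13
a[i]:   6  3  2  8 26 16 23  3 17 12  6  4 14
dp:     1  1  1  2  3  3  4  2  4  3  3  3  4
Maximum dp value is 4.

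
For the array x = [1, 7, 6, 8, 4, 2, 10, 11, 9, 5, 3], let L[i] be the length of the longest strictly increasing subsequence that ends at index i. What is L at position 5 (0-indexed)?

dp[i] = 1 + max{dp[j] : j<i, x[j]<x[i]} (or 1 if no such j):
i:      0  1  2  3  4  5  6  7  8  9 10
x[i]:   1  7  6  8  4  2 10 11  9  5  3
dp:     1  2  2  3  2  2  4  5  4  3  3
At index 5 the value is 2.

2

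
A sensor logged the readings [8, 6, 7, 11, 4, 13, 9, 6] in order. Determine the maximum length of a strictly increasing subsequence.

Let dp[i] be the length of the longest such subsequence ending at index i:
i:      1  2  3  4  5  6  7  8
a[i]:   8  6  7 11  4 13  9  6
dp:     1  1  2  3  1  4  3  2
Maximum dp value is 4.

4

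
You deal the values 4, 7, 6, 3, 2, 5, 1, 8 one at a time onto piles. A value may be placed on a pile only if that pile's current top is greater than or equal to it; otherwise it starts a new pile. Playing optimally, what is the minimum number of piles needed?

Place each on the leftmost legal pile:
4 → new pile 1 (tops now [4])
7 → new pile 2 (tops now [4, 7])
6 → pile 2 (tops now [4, 6])
3 → pile 1 (tops now [3, 6])
2 → pile 1 (tops now [2, 6])
5 → pile 2 (tops now [2, 5])
1 → pile 1 (tops now [1, 5])
8 → new pile 3 (tops now [1, 5, 8])
Three piles.

3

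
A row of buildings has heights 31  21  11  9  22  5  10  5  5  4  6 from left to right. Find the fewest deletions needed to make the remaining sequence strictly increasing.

9

Fewest deletions = n − (longest strictly increasing subsequence).
i:      1  2  3  4  5  6  7  8  9 10 11
a[i]:  31 21 11  9 22  5 10  5  5  4  6
dp:     1  1  1  1  2  1  2  1  1  1  2
max dp = 2, so deletions = 11 − 2 = 9.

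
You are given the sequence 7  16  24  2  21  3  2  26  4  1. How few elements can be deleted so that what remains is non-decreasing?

Fewest deletions = n − (longest non-decreasing subsequence).
i:      1  2  3  4  5  6  7  8  9 10
a[i]:   7 16 24  2 21  3  2 26  4  1
dp:     1  2  3  1  3  2  2  4  3  1
max dp = 4, so deletions = 10 − 4 = 6.

6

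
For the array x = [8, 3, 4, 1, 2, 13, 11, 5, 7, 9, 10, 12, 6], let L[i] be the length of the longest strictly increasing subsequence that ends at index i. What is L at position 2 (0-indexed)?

dp[i] = 1 + max{dp[j] : j<i, x[j]<x[i]} (or 1 if no such j):
i:      0  1  2  3  4  5  6  7  8  9 10 11 12
x[i]:   8  3  4  1  2 13 11  5  7  9 10 12  6
dp:     1  1  2  1  2  3  3  3  4  5  6  7  4
At index 2 the value is 2.

2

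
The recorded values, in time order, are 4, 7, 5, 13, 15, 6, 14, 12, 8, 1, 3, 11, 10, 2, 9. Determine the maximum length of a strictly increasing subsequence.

5

Track the smallest tail for each achievable length (strict):
4 → extends → [4]
7 → extends → [4, 7]
5 → replaces 7 → [4, 5]
13 → extends → [4, 5, 13]
15 → extends → [4, 5, 13, 15]
6 → replaces 13 → [4, 5, 6, 15]
14 → replaces 15 → [4, 5, 6, 14]
12 → replaces 14 → [4, 5, 6, 12]
8 → replaces 12 → [4, 5, 6, 8]
1 → replaces 4 → [1, 5, 6, 8]
3 → replaces 5 → [1, 3, 6, 8]
11 → extends → [1, 3, 6, 8, 11]
10 → replaces 11 → [1, 3, 6, 8, 10]
2 → replaces 3 → [1, 2, 6, 8, 10]
9 → replaces 10 → [1, 2, 6, 8, 9]
Five tails, so the longest strictly increasing subsequence has length 5 (e.g. 4, 5, 6, 8, 11).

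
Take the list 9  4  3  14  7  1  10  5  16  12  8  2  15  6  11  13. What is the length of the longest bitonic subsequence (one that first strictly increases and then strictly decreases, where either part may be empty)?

inc[i] = longest strictly increasing subsequence ending at i; dec[i] = longest strictly decreasing subsequence starting at i:
i:      1  2  3  4  5  6  7  8  9 10 11 12 13 14 15 16
a[i]:   9  4  3 14  7  1 10  5 16 12  8  2 15  6 11 13
inc:    1  1  1  2  2  1  3  2  4  4  3  2  5  3  4  5
dec:    4  3  2  4  3  1  3  2  4  3  2  1  2  1  1  1
Best peak at i=9 (value 16): inc=4, dec=4, length 4+4−1 = 7.

7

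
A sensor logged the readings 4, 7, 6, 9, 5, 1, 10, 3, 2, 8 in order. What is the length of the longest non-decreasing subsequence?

Track the smallest tail for each achievable length (allowing ties):
4 → extends → [4]
7 → extends → [4, 7]
6 → replaces 7 → [4, 6]
9 → extends → [4, 6, 9]
5 → replaces 6 → [4, 5, 9]
1 → replaces 4 → [1, 5, 9]
10 → extends → [1, 5, 9, 10]
3 → replaces 5 → [1, 3, 9, 10]
2 → replaces 3 → [1, 2, 9, 10]
8 → replaces 9 → [1, 2, 8, 10]
Four tails, so the longest non-decreasing subsequence has length 4 (e.g. 4, 7, 9, 10).

4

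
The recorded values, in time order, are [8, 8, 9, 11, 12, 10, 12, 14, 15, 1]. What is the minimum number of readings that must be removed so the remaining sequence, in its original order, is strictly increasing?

Fewest deletions = n − (longest strictly increasing subsequence).
Patience tails:
8 → extends → [8]
8 → already a tail → [8]
9 → extends → [8, 9]
11 → extends → [8, 9, 11]
12 → extends → [8, 9, 11, 12]
10 → replaces 11 → [8, 9, 10, 12]
12 → already a tail → [8, 9, 10, 12]
14 → extends → [8, 9, 10, 12, 14]
15 → extends → [8, 9, 10, 12, 14, 15]
1 → replaces 8 → [1, 9, 10, 12, 14, 15]
Longest strictly increasing subsequence has length 6, so deletions = 10 − 6 = 4.

4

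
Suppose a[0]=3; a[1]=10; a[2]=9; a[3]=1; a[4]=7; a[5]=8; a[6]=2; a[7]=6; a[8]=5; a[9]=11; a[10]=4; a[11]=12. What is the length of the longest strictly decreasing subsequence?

Negate each value so 'decreasing' becomes 'increasing', then run patience tails on the negated sequence:
-3 → extends → [-3]
-10 → replaces -3 → [-10]
-9 → extends → [-10, -9]
-1 → extends → [-10, -9, -1]
-7 → replaces -1 → [-10, -9, -7]
-8 → replaces -7 → [-10, -9, -8]
-2 → extends → [-10, -9, -8, -2]
-6 → replaces -2 → [-10, -9, -8, -6]
-5 → extends → [-10, -9, -8, -6, -5]
-11 → replaces -10 → [-11, -9, -8, -6, -5]
-4 → extends → [-11, -9, -8, -6, -5, -4]
-12 → replaces -11 → [-12, -9, -8, -6, -5, -4]
Six tails, so the longest strictly decreasing subsequence of the original has length 6.

6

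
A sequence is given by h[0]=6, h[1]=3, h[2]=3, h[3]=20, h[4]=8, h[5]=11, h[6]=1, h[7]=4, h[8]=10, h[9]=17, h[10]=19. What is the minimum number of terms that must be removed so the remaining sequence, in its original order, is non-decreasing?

Fewest deletions = n − (longest non-decreasing subsequence).
i:      0  1  2  3  4  5  6  7  8  9 10
h[i]:   6  3  3 20  8 11  1  4 10 17 19
dp:     1  1  2  3  3  4  1  3  4  5  6
max dp = 6, so deletions = 11 − 6 = 5.

5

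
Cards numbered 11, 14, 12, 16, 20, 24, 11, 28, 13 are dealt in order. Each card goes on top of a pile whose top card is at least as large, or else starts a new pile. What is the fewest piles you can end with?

6

The minimum number of non-increasing subsequences covering a sequence equals the length of its longest strictly increasing subsequence.
LIS length is 6 (e.g. 11, 14, 16, 20, 24, 28), so 6 piles are needed.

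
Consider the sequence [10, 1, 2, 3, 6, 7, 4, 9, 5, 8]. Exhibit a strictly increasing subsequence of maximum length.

Patience tails give the LIS length; then backtrack through the dp parents:
10 → extends → [10]
1 → replaces 10 → [1]
2 → extends → [1, 2]
3 → extends → [1, 2, 3]
6 → extends → [1, 2, 3, 6]
7 → extends → [1, 2, 3, 6, 7]
4 → replaces 6 → [1, 2, 3, 4, 7]
9 → extends → [1, 2, 3, 4, 7, 9]
5 → replaces 7 → [1, 2, 3, 4, 5, 9]
8 → replaces 9 → [1, 2, 3, 4, 5, 8]
Length 6; one witness is 1, 2, 3, 6, 7, 9.

1, 2, 3, 6, 7, 9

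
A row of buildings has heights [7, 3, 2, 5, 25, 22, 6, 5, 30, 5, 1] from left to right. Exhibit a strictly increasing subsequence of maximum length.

3, 5, 25, 30

Patience tails give the LIS length; then backtrack through the dp parents:
7 → extends → [7]
3 → replaces 7 → [3]
2 → replaces 3 → [2]
5 → extends → [2, 5]
25 → extends → [2, 5, 25]
22 → replaces 25 → [2, 5, 22]
6 → replaces 22 → [2, 5, 6]
5 → already a tail → [2, 5, 6]
30 → extends → [2, 5, 6, 30]
5 → already a tail → [2, 5, 6, 30]
1 → replaces 2 → [1, 5, 6, 30]
Length 4; one witness is 3, 5, 25, 30.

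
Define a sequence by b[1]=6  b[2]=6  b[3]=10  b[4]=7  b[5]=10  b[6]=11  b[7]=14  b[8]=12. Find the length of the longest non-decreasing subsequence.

Let dp[i] be the length of the longest such subsequence ending at index i:
i:      1  2  3  4  5  6  7  8
b[i]:   6  6 10  7 10 11 14 12
dp:     1  2  3  3  4  5  6  6
Maximum dp value is 6.

6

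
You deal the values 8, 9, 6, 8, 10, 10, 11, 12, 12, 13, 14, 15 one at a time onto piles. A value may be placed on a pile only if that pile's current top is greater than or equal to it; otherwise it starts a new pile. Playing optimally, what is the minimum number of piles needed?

8

The minimum number of non-increasing subsequences covering a sequence equals the length of its longest strictly increasing subsequence.
LIS length is 8 (e.g. 8, 9, 10, 11, 12, 13, 14, 15), so 8 piles are needed.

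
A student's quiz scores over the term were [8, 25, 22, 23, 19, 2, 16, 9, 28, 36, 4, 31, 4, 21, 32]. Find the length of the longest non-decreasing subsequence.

6

Track the smallest tail for each achievable length (allowing ties):
8 → extends → [8]
25 → extends → [8, 25]
22 → replaces 25 → [8, 22]
23 → extends → [8, 22, 23]
19 → replaces 22 → [8, 19, 23]
2 → replaces 8 → [2, 19, 23]
16 → replaces 19 → [2, 16, 23]
9 → replaces 16 → [2, 9, 23]
28 → extends → [2, 9, 23, 28]
36 → extends → [2, 9, 23, 28, 36]
4 → replaces 9 → [2, 4, 23, 28, 36]
31 → replaces 36 → [2, 4, 23, 28, 31]
4 → replaces 23 → [2, 4, 4, 28, 31]
21 → replaces 28 → [2, 4, 4, 21, 31]
32 → extends → [2, 4, 4, 21, 31, 32]
Six tails, so the longest non-decreasing subsequence has length 6 (e.g. 8, 22, 23, 28, 31, 32).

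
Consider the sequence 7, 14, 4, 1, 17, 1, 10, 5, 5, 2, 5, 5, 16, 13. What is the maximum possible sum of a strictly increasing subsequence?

38

Let S[i] be the best sum of a strictly increasing subsequence ending at i:
i:      1  2  3  4  5  6  7  8  9 10 11 12 13 14
a[i]:   7 14  4  1 17  1 10  5  5  2  5  5 16 13
S:      7 21  4  1 38  1 17  9  9  3  9  9 37 30
Maximum is 38 (e.g. 7 + 14 + 17).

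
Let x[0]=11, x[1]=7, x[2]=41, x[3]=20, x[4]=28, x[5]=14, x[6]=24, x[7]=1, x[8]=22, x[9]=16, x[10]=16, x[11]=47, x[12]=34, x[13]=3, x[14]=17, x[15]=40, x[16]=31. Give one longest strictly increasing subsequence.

11, 20, 28, 34, 40

Patience tails give the LIS length; then backtrack through the dp parents:
11 → extends → [11]
7 → replaces 11 → [7]
41 → extends → [7, 41]
20 → replaces 41 → [7, 20]
28 → extends → [7, 20, 28]
14 → replaces 20 → [7, 14, 28]
24 → replaces 28 → [7, 14, 24]
1 → replaces 7 → [1, 14, 24]
22 → replaces 24 → [1, 14, 22]
16 → replaces 22 → [1, 14, 16]
16 → already a tail → [1, 14, 16]
47 → extends → [1, 14, 16, 47]
34 → replaces 47 → [1, 14, 16, 34]
3 → replaces 14 → [1, 3, 16, 34]
17 → replaces 34 → [1, 3, 16, 17]
40 → extends → [1, 3, 16, 17, 40]
31 → replaces 40 → [1, 3, 16, 17, 31]
Length 5; one witness is 11, 20, 28, 34, 40.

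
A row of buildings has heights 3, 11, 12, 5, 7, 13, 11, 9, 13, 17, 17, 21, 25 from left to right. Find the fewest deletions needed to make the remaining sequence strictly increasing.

Fewest deletions = n − (longest strictly increasing subsequence).
i:      1  2  3  4  5  6  7  8  9 10 11 12 13
a[i]:   3 11 12  5  7 13 11  9 13 17 17 21 25
dp:     1  2  3  2  3  4  4  4  5  6  6  7  8
max dp = 8, so deletions = 13 − 8 = 5.

5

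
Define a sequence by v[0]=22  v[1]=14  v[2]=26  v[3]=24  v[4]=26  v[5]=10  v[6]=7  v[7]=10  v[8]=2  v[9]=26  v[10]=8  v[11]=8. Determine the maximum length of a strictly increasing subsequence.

3

Track the smallest tail for each achievable length (strict):
22 → extends → [22]
14 → replaces 22 → [14]
26 → extends → [14, 26]
24 → replaces 26 → [14, 24]
26 → extends → [14, 24, 26]
10 → replaces 14 → [10, 24, 26]
7 → replaces 10 → [7, 24, 26]
10 → replaces 24 → [7, 10, 26]
2 → replaces 7 → [2, 10, 26]
26 → already a tail → [2, 10, 26]
8 → replaces 10 → [2, 8, 26]
8 → already a tail → [2, 8, 26]
Three tails, so the longest strictly increasing subsequence has length 3 (e.g. 22, 24, 26).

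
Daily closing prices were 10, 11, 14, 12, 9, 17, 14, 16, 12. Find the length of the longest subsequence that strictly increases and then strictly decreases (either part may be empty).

inc[i] = longest strictly increasing subsequence ending at i; dec[i] = longest strictly decreasing subsequence starting at i:
i:      1  2  3  4  5  6  7  8  9
a[i]:  10 11 14 12  9 17 14 16 12
inc:    1  2  3  3  1  4  4  5  3
dec:    2  2  3  2  1  3  2  2  1
Best peak at i=6 (value 17): inc=4, dec=3, length 4+3−1 = 6.

6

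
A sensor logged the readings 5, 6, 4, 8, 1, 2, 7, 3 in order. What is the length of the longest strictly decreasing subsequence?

Negate each value so 'decreasing' becomes 'increasing', then run patience tails on the negated sequence:
-5 → extends → [-5]
-6 → replaces -5 → [-6]
-4 → extends → [-6, -4]
-8 → replaces -6 → [-8, -4]
-1 → extends → [-8, -4, -1]
-2 → replaces -1 → [-8, -4, -2]
-7 → replaces -4 → [-8, -7, -2]
-3 → replaces -2 → [-8, -7, -3]
Three tails, so the longest strictly decreasing subsequence of the original has length 3.

3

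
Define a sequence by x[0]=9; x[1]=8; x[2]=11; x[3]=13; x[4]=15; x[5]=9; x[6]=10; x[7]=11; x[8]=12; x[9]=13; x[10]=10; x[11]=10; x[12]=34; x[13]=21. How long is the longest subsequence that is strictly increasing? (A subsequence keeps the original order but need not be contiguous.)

Track the smallest tail for each achievable length (strict):
9 → extends → [9]
8 → replaces 9 → [8]
11 → extends → [8, 11]
13 → extends → [8, 11, 13]
15 → extends → [8, 11, 13, 15]
9 → replaces 11 → [8, 9, 13, 15]
10 → replaces 13 → [8, 9, 10, 15]
11 → replaces 15 → [8, 9, 10, 11]
12 → extends → [8, 9, 10, 11, 12]
13 → extends → [8, 9, 10, 11, 12, 13]
10 → already a tail → [8, 9, 10, 11, 12, 13]
10 → already a tail → [8, 9, 10, 11, 12, 13]
34 → extends → [8, 9, 10, 11, 12, 13, 34]
21 → replaces 34 → [8, 9, 10, 11, 12, 13, 21]
Seven tails, so the longest strictly increasing subsequence has length 7 (e.g. 8, 9, 10, 11, 12, 13, 34).

7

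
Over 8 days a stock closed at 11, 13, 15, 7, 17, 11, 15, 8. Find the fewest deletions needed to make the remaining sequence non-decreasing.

Fewest deletions = n − (longest non-decreasing subsequence).
i:      1  2  3  4  5  6  7  8
a[i]:  11 13 15  7 17 11 15  8
dp:     1  2  3  1  4  2  4  2
max dp = 4, so deletions = 8 − 4 = 4.

4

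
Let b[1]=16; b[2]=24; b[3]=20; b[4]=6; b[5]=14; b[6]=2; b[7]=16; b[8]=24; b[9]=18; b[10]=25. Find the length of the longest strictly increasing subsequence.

Let dp[i] be the length of the longest such subsequence ending at index i:
i:      1  2  3  4  5  6  7  8  9 10
b[i]:  16 24 20  6 14  2 16 24 18 25
dp:     1  2  2  1  2  1  3  4  4  5
Maximum dp value is 5.

5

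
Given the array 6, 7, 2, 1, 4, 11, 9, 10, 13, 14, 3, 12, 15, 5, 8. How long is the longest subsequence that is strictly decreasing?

Negate each value so 'decreasing' becomes 'increasing', then run patience tails on the negated sequence:
-6 → extends → [-6]
-7 → replaces -6 → [-7]
-2 → extends → [-7, -2]
-1 → extends → [-7, -2, -1]
-4 → replaces -2 → [-7, -4, -1]
-11 → replaces -7 → [-11, -4, -1]
-9 → replaces -4 → [-11, -9, -1]
-10 → replaces -9 → [-11, -10, -1]
-13 → replaces -11 → [-13, -10, -1]
-14 → replaces -13 → [-14, -10, -1]
-3 → replaces -1 → [-14, -10, -3]
-12 → replaces -10 → [-14, -12, -3]
-15 → replaces -14 → [-15, -12, -3]
-5 → replaces -3 → [-15, -12, -5]
-8 → replaces -5 → [-15, -12, -8]
Three tails, so the longest strictly decreasing subsequence of the original has length 3.

3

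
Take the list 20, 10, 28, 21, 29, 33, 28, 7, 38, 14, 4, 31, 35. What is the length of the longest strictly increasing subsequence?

5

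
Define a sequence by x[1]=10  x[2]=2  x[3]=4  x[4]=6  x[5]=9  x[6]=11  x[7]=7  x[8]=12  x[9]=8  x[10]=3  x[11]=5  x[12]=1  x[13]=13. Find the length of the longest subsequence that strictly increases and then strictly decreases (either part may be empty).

inc[i] = longest strictly increasing subsequence ending at i; dec[i] = longest strictly decreasing subsequence starting at i:
i:      1  2  3  4  5  6  7  8  9 10 11 12 13
x[i]:  10  2  4  6  9 11  7 12  8  3  5  1 13
inc:    1  1  2  3  4  5  4  6  5  2  3  1  7
dec:    5  2  3  3  4  4  3  4  3  2  2  1  1
Best peak at i=8 (value 12): inc=6, dec=4, length 6+4−1 = 9.

9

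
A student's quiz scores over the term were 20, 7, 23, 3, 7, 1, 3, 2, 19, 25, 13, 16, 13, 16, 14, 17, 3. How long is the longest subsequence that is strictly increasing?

Let dp[i] be the length of the longest such subsequence ending at index i:
i:      1  2  3  4  5  6  7  8  9 10 11 12 13 14 15 16 17
a[i]:  20  7 23  3  7  1  3  2 19 25 13 16 13 16 14 17  3
dp:     1  1  2  1  2  1  2  2  3  4  3  4  3  4  4  5  3
Maximum dp value is 5.

5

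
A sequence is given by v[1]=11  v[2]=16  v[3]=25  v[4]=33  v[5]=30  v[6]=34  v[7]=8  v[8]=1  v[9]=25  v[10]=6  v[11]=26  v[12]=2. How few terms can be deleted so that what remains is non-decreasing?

Fewest deletions = n − (longest non-decreasing subsequence).
i:      1  2  3  4  5  6  7  8  9 10 11 12
v[i]:  11 16 25 33 30 34  8  1 25  6 26  2
dp:     1  2  3  4  4  5  1  1  4  2  5  2
max dp = 5, so deletions = 12 − 5 = 7.

7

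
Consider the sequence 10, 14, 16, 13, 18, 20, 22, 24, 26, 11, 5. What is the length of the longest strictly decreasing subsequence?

4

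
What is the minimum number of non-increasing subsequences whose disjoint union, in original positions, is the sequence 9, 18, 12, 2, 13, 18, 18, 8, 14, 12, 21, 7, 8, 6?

5

Place each on the leftmost legal pile:
9 → new pile 1 (tops now [9])
18 → new pile 2 (tops now [9, 18])
12 → pile 2 (tops now [9, 12])
2 → pile 1 (tops now [2, 12])
13 → new pile 3 (tops now [2, 12, 13])
18 → new pile 4 (tops now [2, 12, 13, 18])
18 → pile 4 (tops now [2, 12, 13, 18])
8 → pile 2 (tops now [2, 8, 13, 18])
14 → pile 4 (tops now [2, 8, 13, 14])
12 → pile 3 (tops now [2, 8, 12, 14])
21 → new pile 5 (tops now [2, 8, 12, 14, 21])
7 → pile 2 (tops now [2, 7, 12, 14, 21])
8 → pile 3 (tops now [2, 7, 8, 14, 21])
6 → pile 2 (tops now [2, 6, 8, 14, 21])
Five piles.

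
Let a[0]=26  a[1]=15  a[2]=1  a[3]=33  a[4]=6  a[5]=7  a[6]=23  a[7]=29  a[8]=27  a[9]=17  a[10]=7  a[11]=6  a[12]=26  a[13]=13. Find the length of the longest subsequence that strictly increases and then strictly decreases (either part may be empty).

inc[i] = longest strictly increasing subsequence ending at i; dec[i] = longest strictly decreasing subsequence starting at i:
i:      0  1  2  3  4  5  6  7  8  9 10 11 12 13
a[i]:  26 15  1 33  6  7 23 29 27 17  7  6 26 13
inc:    1  1  1  2  2  3  4  5  5  4  3  2  5  4
dec:    5  3  1  6  1  2  4  5  4  3  2  1  2  1
Best peak at i=7 (value 29): inc=5, dec=5, length 5+5−1 = 9.

9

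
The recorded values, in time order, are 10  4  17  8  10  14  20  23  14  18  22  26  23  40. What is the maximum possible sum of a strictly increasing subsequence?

145

Let S[i] be the best sum of a strictly increasing subsequence ending at i:
i:       1   2   3   4   5   6   7   8   9  10  11  12  13  14
a[i]:   10   4  17   8  10  14  20  23  14  18  22  26  23  40
S:      10   4  27  12  22  36  56  79  36  54  78 105 101 145
Maximum is 145 (e.g. 4 + 8 + 10 + 14 + 20 + 23 + 26 + 40).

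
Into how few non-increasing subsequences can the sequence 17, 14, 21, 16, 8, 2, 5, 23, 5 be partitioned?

3

Place each on the leftmost legal pile:
17 → new pile 1 (tops now [17])
14 → pile 1 (tops now [14])
21 → new pile 2 (tops now [14, 21])
16 → pile 2 (tops now [14, 16])
8 → pile 1 (tops now [8, 16])
2 → pile 1 (tops now [2, 16])
5 → pile 2 (tops now [2, 5])
23 → new pile 3 (tops now [2, 5, 23])
5 → pile 2 (tops now [2, 5, 23])
Three piles.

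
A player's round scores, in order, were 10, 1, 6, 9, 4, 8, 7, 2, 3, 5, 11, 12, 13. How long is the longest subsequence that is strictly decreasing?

5

Negate each value so 'decreasing' becomes 'increasing', then run patience tails on the negated sequence:
-10 → extends → [-10]
-1 → extends → [-10, -1]
-6 → replaces -1 → [-10, -6]
-9 → replaces -6 → [-10, -9]
-4 → extends → [-10, -9, -4]
-8 → replaces -4 → [-10, -9, -8]
-7 → extends → [-10, -9, -8, -7]
-2 → extends → [-10, -9, -8, -7, -2]
-3 → replaces -2 → [-10, -9, -8, -7, -3]
-5 → replaces -3 → [-10, -9, -8, -7, -5]
-11 → replaces -10 → [-11, -9, -8, -7, -5]
-12 → replaces -11 → [-12, -9, -8, -7, -5]
-13 → replaces -12 → [-13, -9, -8, -7, -5]
Five tails, so the longest strictly decreasing subsequence of the original has length 5.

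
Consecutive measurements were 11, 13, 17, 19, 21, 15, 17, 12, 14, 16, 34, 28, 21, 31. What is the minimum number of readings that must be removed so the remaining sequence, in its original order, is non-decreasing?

7

Fewest deletions = n − (longest non-decreasing subsequence).
i:      1  2  3  4  5  6  7  8  9 10 11 12 13 14
a[i]:  11 13 17 19 21 15 17 12 14 16 34 28 21 31
dp:     1  2  3  4  5  3  4  2  3  4  6  6  6  7
max dp = 7, so deletions = 14 − 7 = 7.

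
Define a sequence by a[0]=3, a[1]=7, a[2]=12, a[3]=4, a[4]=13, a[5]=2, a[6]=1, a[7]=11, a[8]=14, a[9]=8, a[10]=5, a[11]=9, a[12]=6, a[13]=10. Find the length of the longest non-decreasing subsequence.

5

Track the smallest tail for each achievable length (allowing ties):
3 → extends → [3]
7 → extends → [3, 7]
12 → extends → [3, 7, 12]
4 → replaces 7 → [3, 4, 12]
13 → extends → [3, 4, 12, 13]
2 → replaces 3 → [2, 4, 12, 13]
1 → replaces 2 → [1, 4, 12, 13]
11 → replaces 12 → [1, 4, 11, 13]
14 → extends → [1, 4, 11, 13, 14]
8 → replaces 11 → [1, 4, 8, 13, 14]
5 → replaces 8 → [1, 4, 5, 13, 14]
9 → replaces 13 → [1, 4, 5, 9, 14]
6 → replaces 9 → [1, 4, 5, 6, 14]
10 → replaces 14 → [1, 4, 5, 6, 10]
Five tails, so the longest non-decreasing subsequence has length 5 (e.g. 3, 7, 12, 13, 14).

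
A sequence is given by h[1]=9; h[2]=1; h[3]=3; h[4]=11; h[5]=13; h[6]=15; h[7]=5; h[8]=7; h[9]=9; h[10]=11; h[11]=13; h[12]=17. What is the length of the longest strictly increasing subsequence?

Let dp[i] be the length of the longest such subsequence ending at index i:
i:      1  2  3  4  5  6  7  8  9 10 11 12
h[i]:   9  1  3 11 13 15  5  7  9 11 13 17
dp:     1  1  2  3  4  5  3  4  5  6  7  8
Maximum dp value is 8.

8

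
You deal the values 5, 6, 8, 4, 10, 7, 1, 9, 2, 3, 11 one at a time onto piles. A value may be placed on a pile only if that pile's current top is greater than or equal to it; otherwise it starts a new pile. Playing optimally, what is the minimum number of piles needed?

5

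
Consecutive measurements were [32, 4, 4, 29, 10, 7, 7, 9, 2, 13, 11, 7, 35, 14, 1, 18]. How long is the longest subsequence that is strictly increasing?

6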